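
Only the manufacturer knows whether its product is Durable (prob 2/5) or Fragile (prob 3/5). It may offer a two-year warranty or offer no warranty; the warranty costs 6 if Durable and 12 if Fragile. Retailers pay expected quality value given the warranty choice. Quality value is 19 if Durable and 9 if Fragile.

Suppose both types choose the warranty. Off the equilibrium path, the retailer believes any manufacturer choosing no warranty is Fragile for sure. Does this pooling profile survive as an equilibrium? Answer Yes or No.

No

On path, the retailer holds the prior and pays 2/5·19 + 3/5·9 = 13. Off path (no warranty), believing Fragile, it pays 9.
Durable: the warranty nets 13 − 6 = 7; no warranty nets 9. Durable would deviate.
Fragile: the warranty nets 13 − 12 = 1; no warranty nets 9. Fragile would deviate.
A type deviates, so pooling fails.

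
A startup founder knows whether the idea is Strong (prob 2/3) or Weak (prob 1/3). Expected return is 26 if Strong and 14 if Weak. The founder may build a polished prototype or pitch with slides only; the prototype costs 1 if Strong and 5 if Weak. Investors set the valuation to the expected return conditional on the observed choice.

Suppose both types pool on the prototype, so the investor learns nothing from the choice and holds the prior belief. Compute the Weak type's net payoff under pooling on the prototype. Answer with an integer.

Pooled valuation = 2/3·26 + 1/3·14 = 22.
Weak pays cost 5 for the prototype, so net payoff = 22 − 5 = 17.

17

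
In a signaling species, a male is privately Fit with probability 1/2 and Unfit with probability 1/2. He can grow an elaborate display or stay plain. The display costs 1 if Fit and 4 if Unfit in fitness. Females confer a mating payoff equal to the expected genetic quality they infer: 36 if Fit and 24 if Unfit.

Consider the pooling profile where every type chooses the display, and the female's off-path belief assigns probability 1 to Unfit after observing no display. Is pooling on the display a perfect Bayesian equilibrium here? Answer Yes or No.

Yes

On path, the female holds the prior and pays 1/2·36 + 1/2·24 = 30. Off path (no display), believing Unfit, it pays 24.
Fit: the display nets 30 − 1 = 29; no display nets 24. Fit stays.
Unfit: the display nets 30 − 4 = 26; no display nets 24. Unfit stays.
No type deviates, so pooling is sustained.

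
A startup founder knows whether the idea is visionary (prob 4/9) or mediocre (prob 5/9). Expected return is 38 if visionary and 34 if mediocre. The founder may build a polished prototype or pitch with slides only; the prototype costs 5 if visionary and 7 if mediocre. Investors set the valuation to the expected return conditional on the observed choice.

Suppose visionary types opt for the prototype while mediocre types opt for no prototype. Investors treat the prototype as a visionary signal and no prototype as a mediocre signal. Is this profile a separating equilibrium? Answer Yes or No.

Under these beliefs, the prototype earns valuation 38 and no prototype earns valuation 34.
visionary: the prototype nets 38 − 5 = 33; no prototype nets 34. visionary would deviate to no prototype.
mediocre: the prototype nets 38 − 7 = 31; no prototype nets 34. mediocre prefers no prototype.
visionary has a profitable deviation, so the profile is not an equilibrium.

No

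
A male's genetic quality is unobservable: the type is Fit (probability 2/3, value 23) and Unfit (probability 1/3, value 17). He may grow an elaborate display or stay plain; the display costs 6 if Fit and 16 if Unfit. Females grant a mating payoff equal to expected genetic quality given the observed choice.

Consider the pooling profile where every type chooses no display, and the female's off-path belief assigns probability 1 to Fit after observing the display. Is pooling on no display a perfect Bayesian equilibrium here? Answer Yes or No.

Yes

On path, the female holds the prior and pays 2/3·23 + 1/3·17 = 21. Off path (the display), believing Fit, it pays 23.
Fit: no display nets 21; the display nets 23 − 6 = 17. Fit stays.
Unfit: no display nets 21; the display nets 23 − 16 = 7. Unfit stays.
No type deviates, so pooling is sustained.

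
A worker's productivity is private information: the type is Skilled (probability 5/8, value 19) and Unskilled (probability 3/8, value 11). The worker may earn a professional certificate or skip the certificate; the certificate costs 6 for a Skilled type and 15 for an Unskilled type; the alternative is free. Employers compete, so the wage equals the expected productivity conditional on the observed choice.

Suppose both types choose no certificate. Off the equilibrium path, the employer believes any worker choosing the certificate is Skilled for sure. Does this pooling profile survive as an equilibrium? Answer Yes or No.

Yes

On path, the employer holds the prior and pays 5/8·19 + 3/8·11 = 16. Off path (the certificate), believing Skilled, it pays 19.
Skilled: no certificate nets 16; the certificate nets 19 − 6 = 13. Skilled stays.
Unskilled: no certificate nets 16; the certificate nets 19 − 15 = 4. Unskilled stays.
No type deviates, so pooling is sustained.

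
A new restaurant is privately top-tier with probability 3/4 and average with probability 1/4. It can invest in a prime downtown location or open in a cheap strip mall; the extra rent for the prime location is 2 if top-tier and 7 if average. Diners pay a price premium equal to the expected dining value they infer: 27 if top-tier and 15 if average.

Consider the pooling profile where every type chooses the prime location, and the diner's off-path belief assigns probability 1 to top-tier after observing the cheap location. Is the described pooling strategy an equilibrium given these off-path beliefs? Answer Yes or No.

No

On path, the diner holds the prior and pays 3/4·27 + 1/4·15 = 24. Off path (the cheap location), believing top-tier, it pays 27.
top-tier: the prime location nets 24 − 2 = 22; the cheap location nets 27. top-tier would deviate.
average: the prime location nets 24 − 7 = 17; the cheap location nets 27. average would deviate.
A type deviates, so pooling fails.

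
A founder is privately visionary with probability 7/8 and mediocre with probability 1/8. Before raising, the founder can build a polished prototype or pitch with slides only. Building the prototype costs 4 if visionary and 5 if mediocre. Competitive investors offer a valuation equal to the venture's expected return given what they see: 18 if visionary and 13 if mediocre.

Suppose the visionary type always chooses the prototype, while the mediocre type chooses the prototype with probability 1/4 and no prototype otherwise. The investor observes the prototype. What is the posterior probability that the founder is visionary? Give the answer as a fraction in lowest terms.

28/29

P(the prototype) = (7/8)·1 + (1/8)·(1/4) = 29/32.
By Bayes' rule, P(visionary | the prototype) = (7/8) / (29/32) = 28/29.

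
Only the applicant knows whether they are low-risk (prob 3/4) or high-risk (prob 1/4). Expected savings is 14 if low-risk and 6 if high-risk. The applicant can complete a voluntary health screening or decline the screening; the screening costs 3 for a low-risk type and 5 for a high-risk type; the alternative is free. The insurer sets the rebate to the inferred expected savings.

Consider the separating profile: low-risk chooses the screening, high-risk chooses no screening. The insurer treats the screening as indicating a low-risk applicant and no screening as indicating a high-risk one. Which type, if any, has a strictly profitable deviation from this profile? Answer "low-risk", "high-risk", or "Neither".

The screening pays 14; no screening pays 6.
low-risk: assigned the screening, nets 14 − 3 = 11; deviating to no screening nets 6.
high-risk: assigned no screening, nets 6; deviating to the screening nets 14 − 5 = 9.
The high-risk type gains 3 by deviating.

high-risk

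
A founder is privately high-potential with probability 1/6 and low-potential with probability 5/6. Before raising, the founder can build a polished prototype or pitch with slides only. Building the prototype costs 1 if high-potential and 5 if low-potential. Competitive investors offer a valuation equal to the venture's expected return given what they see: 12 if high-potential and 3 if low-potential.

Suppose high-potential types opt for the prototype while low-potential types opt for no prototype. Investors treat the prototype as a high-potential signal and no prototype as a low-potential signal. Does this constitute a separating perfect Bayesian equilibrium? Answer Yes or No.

Under these beliefs, the prototype earns valuation 12 and no prototype earns valuation 3.
high-potential: the prototype nets 12 − 1 = 11; no prototype nets 3. high-potential prefers the prototype.
low-potential: the prototype nets 12 − 5 = 7; no prototype nets 3. low-potential would deviate to the prototype.
low-potential has a profitable deviation, so the profile is not an equilibrium.

No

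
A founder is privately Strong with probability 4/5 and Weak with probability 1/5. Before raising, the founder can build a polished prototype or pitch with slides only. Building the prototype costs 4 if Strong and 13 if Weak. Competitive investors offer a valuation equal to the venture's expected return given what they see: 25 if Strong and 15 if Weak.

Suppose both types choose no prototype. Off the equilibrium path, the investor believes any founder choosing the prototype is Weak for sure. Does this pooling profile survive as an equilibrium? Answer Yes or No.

Yes

On path, the investor holds the prior and pays 4/5·25 + 1/5·15 = 23. Off path (the prototype), believing Weak, it pays 15.
Strong: no prototype nets 23; the prototype nets 15 − 4 = 11. Strong stays.
Weak: no prototype nets 23; the prototype nets 15 − 13 = 2. Weak stays.
No type deviates, so pooling is sustained.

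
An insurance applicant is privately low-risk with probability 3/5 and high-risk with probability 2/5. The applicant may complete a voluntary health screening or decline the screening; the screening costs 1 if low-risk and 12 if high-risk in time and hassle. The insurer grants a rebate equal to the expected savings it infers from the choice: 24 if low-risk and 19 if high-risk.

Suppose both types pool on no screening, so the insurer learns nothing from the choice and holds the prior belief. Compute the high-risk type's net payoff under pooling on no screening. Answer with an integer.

22

Pooled rebate = 3/5·24 + 2/5·19 = 22.
high-risk pays no cost for no screening, so net payoff = 22.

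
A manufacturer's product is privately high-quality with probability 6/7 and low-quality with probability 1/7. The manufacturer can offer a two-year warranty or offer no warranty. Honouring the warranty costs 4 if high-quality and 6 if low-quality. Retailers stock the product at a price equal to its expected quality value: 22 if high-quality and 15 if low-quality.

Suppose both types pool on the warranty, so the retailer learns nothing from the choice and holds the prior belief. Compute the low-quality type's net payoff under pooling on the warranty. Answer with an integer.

Pooled price = 6/7·22 + 1/7·15 = 21.
low-quality pays cost 6 for the warranty, so net payoff = 21 − 6 = 15.

15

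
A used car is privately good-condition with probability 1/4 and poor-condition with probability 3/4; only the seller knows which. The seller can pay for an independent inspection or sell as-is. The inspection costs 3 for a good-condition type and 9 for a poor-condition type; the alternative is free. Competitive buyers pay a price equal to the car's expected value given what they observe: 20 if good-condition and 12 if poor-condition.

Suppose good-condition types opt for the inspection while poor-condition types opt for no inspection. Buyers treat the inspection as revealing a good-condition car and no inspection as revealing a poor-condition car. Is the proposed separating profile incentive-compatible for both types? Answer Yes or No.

Under these beliefs, the inspection earns price 20 and no inspection earns price 12.
good-condition: the inspection nets 20 − 3 = 17; no inspection nets 12. good-condition prefers the inspection.
poor-condition: the inspection nets 20 − 9 = 11; no inspection nets 12. poor-condition prefers no inspection.
Neither type deviates, so the separating profile is an equilibrium.

Yes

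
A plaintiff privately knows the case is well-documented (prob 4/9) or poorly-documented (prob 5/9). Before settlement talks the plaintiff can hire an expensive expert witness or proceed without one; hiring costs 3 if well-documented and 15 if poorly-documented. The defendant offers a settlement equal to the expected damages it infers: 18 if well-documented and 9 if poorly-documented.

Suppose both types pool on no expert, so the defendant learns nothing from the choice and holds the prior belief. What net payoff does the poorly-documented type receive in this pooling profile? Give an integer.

13

Pooled settlement = 4/9·18 + 5/9·9 = 13.
poorly-documented pays no cost for no expert, so net payoff = 13.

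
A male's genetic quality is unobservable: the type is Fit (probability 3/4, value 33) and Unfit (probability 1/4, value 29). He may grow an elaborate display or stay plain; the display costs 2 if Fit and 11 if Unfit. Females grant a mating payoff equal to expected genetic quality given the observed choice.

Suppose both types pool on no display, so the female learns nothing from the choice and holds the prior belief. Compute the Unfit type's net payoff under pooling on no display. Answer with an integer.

32

Pooled mating payoff = 3/4·33 + 1/4·29 = 32.
Unfit pays no cost for no display, so net payoff = 32.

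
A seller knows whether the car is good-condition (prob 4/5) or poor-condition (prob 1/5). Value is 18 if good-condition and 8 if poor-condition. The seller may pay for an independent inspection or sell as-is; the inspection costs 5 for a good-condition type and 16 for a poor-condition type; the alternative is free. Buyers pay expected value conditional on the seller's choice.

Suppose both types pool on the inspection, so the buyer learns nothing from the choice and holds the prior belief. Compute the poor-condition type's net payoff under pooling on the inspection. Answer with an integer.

0

Pooled price = 4/5·18 + 1/5·8 = 16.
poor-condition pays cost 16 for the inspection, so net payoff = 16 − 16 = 0.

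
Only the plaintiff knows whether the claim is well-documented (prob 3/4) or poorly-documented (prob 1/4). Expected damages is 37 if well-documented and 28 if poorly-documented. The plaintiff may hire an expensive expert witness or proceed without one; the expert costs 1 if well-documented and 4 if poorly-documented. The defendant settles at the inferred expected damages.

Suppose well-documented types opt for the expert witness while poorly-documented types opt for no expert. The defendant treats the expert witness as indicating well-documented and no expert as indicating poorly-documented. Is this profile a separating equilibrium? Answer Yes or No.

No

Under these beliefs, the expert witness earns settlement 37 and no expert earns settlement 28.
well-documented: the expert witness nets 37 − 1 = 36; no expert nets 28. well-documented prefers the expert witness.
poorly-documented: the expert witness nets 37 − 4 = 33; no expert nets 28. poorly-documented would deviate to the expert witness.
poorly-documented has a profitable deviation, so the profile is not an equilibrium.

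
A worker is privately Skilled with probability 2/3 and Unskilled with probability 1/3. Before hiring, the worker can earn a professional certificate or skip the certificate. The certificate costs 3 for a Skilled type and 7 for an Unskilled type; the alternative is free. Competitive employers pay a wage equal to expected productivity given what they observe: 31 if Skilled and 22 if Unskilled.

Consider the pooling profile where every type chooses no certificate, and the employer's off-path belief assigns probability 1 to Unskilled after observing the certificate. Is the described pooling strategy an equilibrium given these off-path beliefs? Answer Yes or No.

On path, the employer holds the prior and pays 2/3·31 + 1/3·22 = 28. Off path (the certificate), believing Unskilled, it pays 22.
Skilled: no certificate nets 28; the certificate nets 22 − 3 = 19. Skilled stays.
Unskilled: no certificate nets 28; the certificate nets 22 − 7 = 15. Unskilled stays.
No type deviates, so pooling is sustained.

Yes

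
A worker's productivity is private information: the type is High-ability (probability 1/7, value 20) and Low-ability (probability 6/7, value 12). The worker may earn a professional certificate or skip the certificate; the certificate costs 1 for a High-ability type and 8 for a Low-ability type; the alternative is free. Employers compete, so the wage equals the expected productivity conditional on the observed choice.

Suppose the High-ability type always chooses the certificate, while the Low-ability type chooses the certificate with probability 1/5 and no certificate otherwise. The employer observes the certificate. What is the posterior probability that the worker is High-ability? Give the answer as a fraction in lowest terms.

5/11

P(the certificate) = (1/7)·1 + (6/7)·(1/5) = 11/35.
By Bayes' rule, P(High-ability | the certificate) = (1/7) / (11/35) = 5/11.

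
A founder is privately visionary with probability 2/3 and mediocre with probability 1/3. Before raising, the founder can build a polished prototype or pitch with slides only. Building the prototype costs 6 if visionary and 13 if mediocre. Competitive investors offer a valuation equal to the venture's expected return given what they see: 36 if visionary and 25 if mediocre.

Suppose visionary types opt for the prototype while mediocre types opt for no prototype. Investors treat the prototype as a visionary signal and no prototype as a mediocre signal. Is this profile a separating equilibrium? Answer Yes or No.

Under these beliefs, the prototype earns valuation 36 and no prototype earns valuation 25.
visionary: the prototype nets 36 − 6 = 30; no prototype nets 25. visionary prefers the prototype.
mediocre: the prototype nets 36 − 13 = 23; no prototype nets 25. mediocre prefers no prototype.
Neither type deviates, so the separating profile is an equilibrium.

Yes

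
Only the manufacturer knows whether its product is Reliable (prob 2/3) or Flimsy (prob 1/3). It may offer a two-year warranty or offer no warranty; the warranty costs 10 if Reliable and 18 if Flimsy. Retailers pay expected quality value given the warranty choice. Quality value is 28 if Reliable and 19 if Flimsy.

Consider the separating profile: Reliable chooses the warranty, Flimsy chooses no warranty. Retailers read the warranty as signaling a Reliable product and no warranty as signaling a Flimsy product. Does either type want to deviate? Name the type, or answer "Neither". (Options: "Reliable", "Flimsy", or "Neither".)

The warranty pays 28; no warranty pays 19.
Reliable: assigned the warranty, nets 28 − 10 = 18; deviating to no warranty nets 19.
Flimsy: assigned no warranty, nets 19; deviating to the warranty nets 28 − 18 = 10.
The Reliable type gains 1 by deviating.

Reliable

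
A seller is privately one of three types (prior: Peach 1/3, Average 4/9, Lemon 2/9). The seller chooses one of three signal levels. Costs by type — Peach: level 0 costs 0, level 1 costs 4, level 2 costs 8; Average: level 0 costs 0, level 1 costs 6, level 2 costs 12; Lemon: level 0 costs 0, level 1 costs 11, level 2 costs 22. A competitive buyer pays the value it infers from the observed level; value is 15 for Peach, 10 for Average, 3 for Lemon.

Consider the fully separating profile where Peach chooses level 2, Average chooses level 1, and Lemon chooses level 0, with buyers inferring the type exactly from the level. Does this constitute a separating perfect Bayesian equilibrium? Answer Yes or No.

Separating prices: level 2 → 15, level 1 → 10, level 0 → 3.
Peach (assigned level 2): level 0: 3 − 0 = 3; level 1: 10 − 4 = 6; level 2: 15 − 8 = 7. Peach stays.
Average (assigned level 1): level 0: 3 − 0 = 3; level 1: 10 − 6 = 4; level 2: 15 − 12 = 3. Average stays.
Lemon (assigned level 0): level 0: 3 − 0 = 3; level 1: 10 − 11 = -1; level 2: 15 − 22 = -7. Lemon stays.
Every type prefers its assigned level; separation holds.

Yes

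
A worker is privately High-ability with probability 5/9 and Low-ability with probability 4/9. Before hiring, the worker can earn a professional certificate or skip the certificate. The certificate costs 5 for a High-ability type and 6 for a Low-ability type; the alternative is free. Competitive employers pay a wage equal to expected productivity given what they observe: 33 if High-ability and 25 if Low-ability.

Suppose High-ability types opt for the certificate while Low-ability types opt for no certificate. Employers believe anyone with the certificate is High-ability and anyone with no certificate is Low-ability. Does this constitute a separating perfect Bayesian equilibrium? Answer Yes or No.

No

Under these beliefs, the certificate earns wage 33 and no certificate earns wage 25.
High-ability: the certificate nets 33 − 5 = 28; no certificate nets 25. High-ability prefers the certificate.
Low-ability: the certificate nets 33 − 6 = 27; no certificate nets 25. Low-ability would deviate to the certificate.
Low-ability has a profitable deviation, so the profile is not an equilibrium.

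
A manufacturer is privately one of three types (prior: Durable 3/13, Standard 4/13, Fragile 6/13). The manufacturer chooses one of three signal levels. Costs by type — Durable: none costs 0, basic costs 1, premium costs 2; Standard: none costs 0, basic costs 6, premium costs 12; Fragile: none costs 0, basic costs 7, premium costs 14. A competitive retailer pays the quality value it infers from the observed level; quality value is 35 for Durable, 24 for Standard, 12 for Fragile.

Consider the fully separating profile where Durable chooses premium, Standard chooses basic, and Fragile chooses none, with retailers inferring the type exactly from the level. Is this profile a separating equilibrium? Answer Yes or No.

Separating prices: premium → 35, basic → 24, none → 12.
Durable (assigned premium): none: 12 − 0 = 12; basic: 24 − 1 = 23; premium: 35 − 2 = 33. Durable stays.
Standard (assigned basic): none: 12 − 0 = 12; basic: 24 − 6 = 18; premium: 35 − 12 = 23. Standard prefers premium.
Fragile (assigned none): none: 12 − 0 = 12; basic: 24 − 7 = 17; premium: 35 − 14 = 21. Fragile prefers premium.
At least one type deviates; the separating profile fails.

No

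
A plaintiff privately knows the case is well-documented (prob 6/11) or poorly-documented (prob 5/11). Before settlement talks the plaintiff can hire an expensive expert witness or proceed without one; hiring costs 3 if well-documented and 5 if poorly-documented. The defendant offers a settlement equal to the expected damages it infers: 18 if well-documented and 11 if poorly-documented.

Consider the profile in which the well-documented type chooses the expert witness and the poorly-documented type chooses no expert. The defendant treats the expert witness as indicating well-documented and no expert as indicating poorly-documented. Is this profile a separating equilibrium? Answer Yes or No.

Under these beliefs, the expert witness earns settlement 18 and no expert earns settlement 11.
well-documented: the expert witness nets 18 − 3 = 15; no expert nets 11. well-documented prefers the expert witness.
poorly-documented: the expert witness nets 18 − 5 = 13; no expert nets 11. poorly-documented would deviate to the expert witness.
poorly-documented has a profitable deviation, so the profile is not an equilibrium.

No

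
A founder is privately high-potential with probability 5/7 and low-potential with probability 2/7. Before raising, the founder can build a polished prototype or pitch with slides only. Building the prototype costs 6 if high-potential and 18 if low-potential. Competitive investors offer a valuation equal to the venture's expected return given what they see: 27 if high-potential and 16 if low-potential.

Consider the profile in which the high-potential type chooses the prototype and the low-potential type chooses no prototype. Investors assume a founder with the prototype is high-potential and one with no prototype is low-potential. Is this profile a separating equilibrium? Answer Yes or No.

Yes

Under these beliefs, the prototype earns valuation 27 and no prototype earns valuation 16.
high-potential: the prototype nets 27 − 6 = 21; no prototype nets 16. high-potential prefers the prototype.
low-potential: the prototype nets 27 − 18 = 9; no prototype nets 16. low-potential prefers no prototype.
Neither type deviates, so the separating profile is an equilibrium.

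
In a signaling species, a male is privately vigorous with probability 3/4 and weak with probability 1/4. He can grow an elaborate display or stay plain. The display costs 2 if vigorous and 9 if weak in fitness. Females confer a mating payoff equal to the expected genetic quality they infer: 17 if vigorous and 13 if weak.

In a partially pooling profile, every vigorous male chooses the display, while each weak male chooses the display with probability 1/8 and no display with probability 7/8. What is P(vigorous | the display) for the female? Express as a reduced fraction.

24/25

P(the display) = (3/4)·1 + (1/4)·(1/8) = 25/32.
By Bayes' rule, P(vigorous | the display) = (3/4) / (25/32) = 24/25.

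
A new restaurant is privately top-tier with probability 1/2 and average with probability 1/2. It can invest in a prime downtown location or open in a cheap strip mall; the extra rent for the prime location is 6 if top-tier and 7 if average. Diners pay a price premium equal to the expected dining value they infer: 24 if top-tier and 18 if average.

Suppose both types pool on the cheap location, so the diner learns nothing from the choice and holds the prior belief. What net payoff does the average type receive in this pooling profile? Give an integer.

Pooled price premium = 1/2·24 + 1/2·18 = 21.
average pays no cost for the cheap location, so net payoff = 21.

21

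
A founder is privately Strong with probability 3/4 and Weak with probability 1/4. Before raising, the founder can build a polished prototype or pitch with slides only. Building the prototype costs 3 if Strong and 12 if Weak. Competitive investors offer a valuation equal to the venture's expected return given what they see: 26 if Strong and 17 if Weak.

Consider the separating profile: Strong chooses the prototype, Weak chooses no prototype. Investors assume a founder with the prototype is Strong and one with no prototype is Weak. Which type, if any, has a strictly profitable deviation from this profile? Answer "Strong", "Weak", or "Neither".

The prototype pays 26; no prototype pays 17.
Strong: assigned the prototype, nets 26 − 3 = 23; deviating to no prototype nets 17.
Weak: assigned no prototype, nets 17; deviating to the prototype nets 26 − 12 = 14.
Both types strictly prefer their assigned action; no profitable deviation.

Neither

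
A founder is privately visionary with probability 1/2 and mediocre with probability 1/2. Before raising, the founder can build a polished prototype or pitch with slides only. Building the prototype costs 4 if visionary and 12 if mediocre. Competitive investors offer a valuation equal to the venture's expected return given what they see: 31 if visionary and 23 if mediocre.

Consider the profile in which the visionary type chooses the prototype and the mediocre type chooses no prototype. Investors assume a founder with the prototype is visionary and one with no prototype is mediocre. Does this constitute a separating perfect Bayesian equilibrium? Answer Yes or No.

Under these beliefs, the prototype earns valuation 31 and no prototype earns valuation 23.
visionary: the prototype nets 31 − 4 = 27; no prototype nets 23. visionary prefers the prototype.
mediocre: the prototype nets 31 − 12 = 19; no prototype nets 23. mediocre prefers no prototype.
Neither type deviates, so the separating profile is an equilibrium.

Yes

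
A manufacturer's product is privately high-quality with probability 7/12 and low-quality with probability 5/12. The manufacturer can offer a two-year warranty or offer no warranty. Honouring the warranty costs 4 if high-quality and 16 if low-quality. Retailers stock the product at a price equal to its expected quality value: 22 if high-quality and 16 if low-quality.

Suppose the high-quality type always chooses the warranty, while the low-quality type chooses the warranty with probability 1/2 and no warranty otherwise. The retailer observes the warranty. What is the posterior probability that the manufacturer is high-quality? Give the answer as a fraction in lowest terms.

14/19

P(the warranty) = (7/12)·1 + (5/12)·(1/2) = 19/24.
By Bayes' rule, P(high-quality | the warranty) = (7/12) / (19/24) = 14/19.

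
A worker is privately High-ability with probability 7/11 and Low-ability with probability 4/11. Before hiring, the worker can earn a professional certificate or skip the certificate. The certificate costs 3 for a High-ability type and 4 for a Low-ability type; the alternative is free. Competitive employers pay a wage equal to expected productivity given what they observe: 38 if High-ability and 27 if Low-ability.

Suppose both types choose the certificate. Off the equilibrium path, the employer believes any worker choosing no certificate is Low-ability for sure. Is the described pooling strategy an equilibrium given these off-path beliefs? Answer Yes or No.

On path, the employer holds the prior and pays 7/11·38 + 4/11·27 = 34. Off path (no certificate), believing Low-ability, it pays 27.
High-ability: the certificate nets 34 − 3 = 31; no certificate nets 27. High-ability stays.
Low-ability: the certificate nets 34 − 4 = 30; no certificate nets 27. Low-ability stays.
No type deviates, so pooling is sustained.

Yes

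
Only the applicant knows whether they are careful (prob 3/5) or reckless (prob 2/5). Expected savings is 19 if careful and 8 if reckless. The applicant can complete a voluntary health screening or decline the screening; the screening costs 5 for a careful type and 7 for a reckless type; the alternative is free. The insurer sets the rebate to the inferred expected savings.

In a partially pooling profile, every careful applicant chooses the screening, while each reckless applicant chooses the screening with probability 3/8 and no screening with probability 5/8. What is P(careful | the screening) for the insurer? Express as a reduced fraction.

4/5

P(the screening) = (3/5)·1 + (2/5)·(3/8) = 3/4.
By Bayes' rule, P(careful | the screening) = (3/5) / (3/4) = 4/5.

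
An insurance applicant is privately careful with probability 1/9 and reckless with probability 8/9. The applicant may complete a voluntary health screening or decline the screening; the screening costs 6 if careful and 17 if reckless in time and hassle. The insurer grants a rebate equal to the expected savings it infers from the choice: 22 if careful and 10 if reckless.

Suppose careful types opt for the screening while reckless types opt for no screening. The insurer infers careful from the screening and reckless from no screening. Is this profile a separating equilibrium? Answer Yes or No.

Yes

Under these beliefs, the screening earns rebate 22 and no screening earns rebate 10.
careful: the screening nets 22 − 6 = 16; no screening nets 10. careful prefers the screening.
reckless: the screening nets 22 − 17 = 5; no screening nets 10. reckless prefers no screening.
Neither type deviates, so the separating profile is an equilibrium.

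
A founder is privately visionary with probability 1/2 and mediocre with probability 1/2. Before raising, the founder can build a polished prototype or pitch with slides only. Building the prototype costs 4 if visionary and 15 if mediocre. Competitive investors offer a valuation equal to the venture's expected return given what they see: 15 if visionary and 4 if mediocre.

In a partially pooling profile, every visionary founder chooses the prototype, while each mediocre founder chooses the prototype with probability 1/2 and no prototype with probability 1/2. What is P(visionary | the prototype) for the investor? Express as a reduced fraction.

P(the prototype) = (1/2)·1 + (1/2)·(1/2) = 3/4.
By Bayes' rule, P(visionary | the prototype) = (1/2) / (3/4) = 2/3.

2/3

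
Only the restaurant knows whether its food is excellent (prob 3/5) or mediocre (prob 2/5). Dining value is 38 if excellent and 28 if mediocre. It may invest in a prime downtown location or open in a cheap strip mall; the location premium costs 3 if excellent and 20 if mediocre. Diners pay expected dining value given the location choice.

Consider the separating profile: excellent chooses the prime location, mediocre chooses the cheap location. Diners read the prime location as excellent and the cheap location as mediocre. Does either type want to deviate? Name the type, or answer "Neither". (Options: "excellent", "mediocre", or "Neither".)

Neither

The prime location pays 38; the cheap location pays 28.
excellent: assigned the prime location, nets 38 − 3 = 35; deviating to the cheap location nets 28.
mediocre: assigned the cheap location, nets 28; deviating to the prime location nets 38 − 20 = 18.
Both types strictly prefer their assigned action; no profitable deviation.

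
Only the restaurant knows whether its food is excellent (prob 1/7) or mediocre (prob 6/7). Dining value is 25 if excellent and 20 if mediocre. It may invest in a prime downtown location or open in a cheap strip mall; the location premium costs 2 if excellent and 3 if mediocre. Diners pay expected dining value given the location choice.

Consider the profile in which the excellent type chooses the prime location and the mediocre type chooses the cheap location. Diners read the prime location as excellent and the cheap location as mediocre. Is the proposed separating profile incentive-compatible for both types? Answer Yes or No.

Under these beliefs, the prime location earns price premium 25 and the cheap location earns price premium 20.
excellent: the prime location nets 25 − 2 = 23; the cheap location nets 20. excellent prefers the prime location.
mediocre: the prime location nets 25 − 3 = 22; the cheap location nets 20. mediocre would deviate to the prime location.
mediocre has a profitable deviation, so the profile is not an equilibrium.

No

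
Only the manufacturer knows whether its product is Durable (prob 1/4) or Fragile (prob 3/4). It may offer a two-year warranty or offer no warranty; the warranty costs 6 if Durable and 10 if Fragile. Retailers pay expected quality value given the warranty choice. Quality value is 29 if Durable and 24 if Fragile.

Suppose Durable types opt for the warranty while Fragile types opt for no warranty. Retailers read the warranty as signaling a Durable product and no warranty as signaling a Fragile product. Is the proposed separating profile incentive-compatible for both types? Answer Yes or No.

Under these beliefs, the warranty earns price 29 and no warranty earns price 24.
Durable: the warranty nets 29 − 6 = 23; no warranty nets 24. Durable would deviate to no warranty.
Fragile: the warranty nets 29 − 10 = 19; no warranty nets 24. Fragile prefers no warranty.
Durable has a profitable deviation, so the profile is not an equilibrium.

No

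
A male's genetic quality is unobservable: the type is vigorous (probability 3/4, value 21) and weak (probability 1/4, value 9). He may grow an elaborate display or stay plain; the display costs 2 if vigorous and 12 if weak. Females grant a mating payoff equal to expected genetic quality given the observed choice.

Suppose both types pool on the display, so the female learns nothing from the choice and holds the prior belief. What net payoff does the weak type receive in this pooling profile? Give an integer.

6

Pooled mating payoff = 3/4·21 + 1/4·9 = 18.
weak pays cost 12 for the display, so net payoff = 18 − 12 = 6.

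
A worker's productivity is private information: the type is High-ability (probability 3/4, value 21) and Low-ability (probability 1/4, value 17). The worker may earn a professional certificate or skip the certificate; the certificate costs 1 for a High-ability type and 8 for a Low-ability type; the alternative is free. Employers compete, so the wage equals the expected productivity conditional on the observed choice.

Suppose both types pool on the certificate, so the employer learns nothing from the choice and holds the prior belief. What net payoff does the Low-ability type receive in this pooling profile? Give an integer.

12

Pooled wage = 3/4·21 + 1/4·17 = 20.
Low-ability pays cost 8 for the certificate, so net payoff = 20 − 8 = 12.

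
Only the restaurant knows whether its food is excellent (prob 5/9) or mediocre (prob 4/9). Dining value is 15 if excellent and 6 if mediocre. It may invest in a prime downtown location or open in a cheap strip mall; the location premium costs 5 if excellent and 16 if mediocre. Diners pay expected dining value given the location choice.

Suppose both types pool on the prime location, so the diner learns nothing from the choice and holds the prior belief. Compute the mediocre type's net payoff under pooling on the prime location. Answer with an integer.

-5

Pooled price premium = 5/9·15 + 4/9·6 = 11.
mediocre pays cost 16 for the prime location, so net payoff = 11 − 16 = -5.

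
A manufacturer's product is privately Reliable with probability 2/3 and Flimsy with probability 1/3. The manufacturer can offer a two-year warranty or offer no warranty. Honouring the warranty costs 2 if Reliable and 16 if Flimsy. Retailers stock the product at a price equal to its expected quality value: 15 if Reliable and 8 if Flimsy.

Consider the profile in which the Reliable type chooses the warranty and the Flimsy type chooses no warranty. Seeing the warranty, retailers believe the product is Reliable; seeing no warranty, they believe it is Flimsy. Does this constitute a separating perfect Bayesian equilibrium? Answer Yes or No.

Yes

Under these beliefs, the warranty earns price 15 and no warranty earns price 8.
Reliable: the warranty nets 15 − 2 = 13; no warranty nets 8. Reliable prefers the warranty.
Flimsy: the warranty nets 15 − 16 = -1; no warranty nets 8. Flimsy prefers no warranty.
Neither type deviates, so the separating profile is an equilibrium.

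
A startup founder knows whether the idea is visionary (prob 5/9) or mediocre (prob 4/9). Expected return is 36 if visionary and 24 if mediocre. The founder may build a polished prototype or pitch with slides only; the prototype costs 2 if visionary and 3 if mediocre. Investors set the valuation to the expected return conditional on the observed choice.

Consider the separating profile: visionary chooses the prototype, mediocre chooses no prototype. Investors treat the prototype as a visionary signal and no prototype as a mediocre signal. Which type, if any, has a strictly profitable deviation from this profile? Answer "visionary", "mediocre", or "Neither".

The prototype pays 36; no prototype pays 24.
visionary: assigned the prototype, nets 36 − 2 = 34; deviating to no prototype nets 24.
mediocre: assigned no prototype, nets 24; deviating to the prototype nets 36 − 3 = 33.
The mediocre type gains 9 by deviating.

mediocre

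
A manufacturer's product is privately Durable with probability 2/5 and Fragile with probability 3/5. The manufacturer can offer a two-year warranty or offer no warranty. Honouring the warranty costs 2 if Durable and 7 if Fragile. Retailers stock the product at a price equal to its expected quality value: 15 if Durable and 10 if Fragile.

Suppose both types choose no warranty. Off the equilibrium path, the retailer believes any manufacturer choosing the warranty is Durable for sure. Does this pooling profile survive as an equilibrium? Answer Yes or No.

No

On path, the retailer holds the prior and pays 2/5·15 + 3/5·10 = 12. Off path (the warranty), believing Durable, it pays 15.
Durable: no warranty nets 12; the warranty nets 15 − 2 = 13. Durable would deviate.
Fragile: no warranty nets 12; the warranty nets 15 − 7 = 8. Fragile stays.
A type deviates, so pooling fails.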